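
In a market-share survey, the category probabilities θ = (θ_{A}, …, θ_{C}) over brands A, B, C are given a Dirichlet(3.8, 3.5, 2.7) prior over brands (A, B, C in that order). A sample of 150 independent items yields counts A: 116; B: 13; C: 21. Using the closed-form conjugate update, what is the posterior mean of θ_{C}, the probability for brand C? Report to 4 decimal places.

The Dirichlet prior is conjugate to the Multinomial likelihood: each posterior αⱼ = prior αⱼ + observed count nⱼ.
Posterior concentration: (119.8, 16.5, 23.7), total = 160.0.
E[θ_{C}|data] = α_{C}/Σα = 23.7/160.0 = 0.1481.

0.1481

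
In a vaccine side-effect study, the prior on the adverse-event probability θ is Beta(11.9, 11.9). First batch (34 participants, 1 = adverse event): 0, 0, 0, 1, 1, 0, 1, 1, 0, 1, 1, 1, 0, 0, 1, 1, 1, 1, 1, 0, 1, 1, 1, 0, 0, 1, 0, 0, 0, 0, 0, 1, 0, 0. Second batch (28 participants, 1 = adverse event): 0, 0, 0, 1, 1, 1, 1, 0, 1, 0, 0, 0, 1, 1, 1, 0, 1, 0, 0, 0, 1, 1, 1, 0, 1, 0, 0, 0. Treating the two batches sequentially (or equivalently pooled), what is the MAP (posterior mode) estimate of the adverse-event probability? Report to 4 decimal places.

0.4881

The Beta prior is conjugate to a Binomial/Bernoulli likelihood; the update adds successes to α and failures to β.
After batch 1: Beta(11.9+17, 11.9+17) = Beta(28.9, 28.9).
After batch 2: Beta(28.9+13, 28.9+15) = Beta(41.9, 43.9).
Mode of Beta(a,b) for a,b>1 is (a−1)/(a+b−2) = 40.9/83.8 = 0.4881.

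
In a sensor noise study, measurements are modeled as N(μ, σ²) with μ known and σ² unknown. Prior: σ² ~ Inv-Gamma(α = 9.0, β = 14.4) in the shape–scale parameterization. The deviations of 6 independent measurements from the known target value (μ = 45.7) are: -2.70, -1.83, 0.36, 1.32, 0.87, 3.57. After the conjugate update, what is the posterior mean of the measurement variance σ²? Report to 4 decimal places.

2.4915

With known mean μ and an Inverse-Gamma(α, β) prior on σ², the Normal likelihood is conjugate: posterior is Inv-Gamma(α + n/2, β + Σ(xᵢ−μ)²/2).
Σ(xᵢ−μ)² = (-2.70)² + (-1.83)² + (0.36)² + (1.32)² + (0.87)² + (3.57)² = 26.0127.
Posterior: Inv-Gamma(9.0 + 6/2, 14.4 + 26.0127/2) = Inv-Gamma(12.00, 27.40635).
E[σ²|data] = β/(α−1) = 27.40635/11.00 = 2.4915.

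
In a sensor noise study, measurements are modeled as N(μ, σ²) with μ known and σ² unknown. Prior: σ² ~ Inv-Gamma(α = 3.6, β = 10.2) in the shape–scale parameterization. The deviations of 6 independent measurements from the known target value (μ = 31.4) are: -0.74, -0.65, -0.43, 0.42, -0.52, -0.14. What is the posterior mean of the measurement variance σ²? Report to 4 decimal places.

1.9662

With known mean μ and an Inverse-Gamma(α, β) prior on σ², the Normal likelihood is conjugate: posterior is Inv-Gamma(α + n/2, β + Σ(xᵢ−μ)²/2).
Σ(xᵢ−μ)² = (-0.74)² + (-0.65)² + (-0.43)² + (0.42)² + (-0.52)² + (-0.14)² = 1.6214.
Posterior: Inv-Gamma(3.6 + 6/2, 10.2 + 1.6214/2) = Inv-Gamma(6.60, 11.01070).
E[σ²|data] = β/(α−1) = 11.01070/5.60 = 1.9662.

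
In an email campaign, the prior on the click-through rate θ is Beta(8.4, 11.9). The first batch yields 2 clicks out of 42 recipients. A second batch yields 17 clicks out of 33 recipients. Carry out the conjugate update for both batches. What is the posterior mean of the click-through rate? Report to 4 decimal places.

The Beta prior is conjugate to a Binomial/Bernoulli likelihood; the update adds successes to α and failures to β.
After batch 1: Beta(8.4+2, 11.9+40) = Beta(10.4, 51.9).
After batch 2: Beta(10.4+17, 51.9+16) = Beta(27.4, 67.9).
Posterior mean = α/(α+β) = 27.4/95.3 = 0.2875.

0.2875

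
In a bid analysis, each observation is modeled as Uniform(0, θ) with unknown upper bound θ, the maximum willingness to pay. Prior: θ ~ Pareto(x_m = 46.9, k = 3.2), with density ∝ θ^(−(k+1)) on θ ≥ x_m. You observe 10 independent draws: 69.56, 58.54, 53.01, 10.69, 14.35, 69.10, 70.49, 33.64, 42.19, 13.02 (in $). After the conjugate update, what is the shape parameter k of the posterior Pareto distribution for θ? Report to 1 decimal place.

A Pareto(scale x_m, shape k) prior on the upper bound θ of Uniform(0, θ) is conjugate: posterior is Pareto(max(x_m, max xᵢ), k + n).
Sample maximum = 70.49; prior scale x_m = 46.9 → posterior scale = max = 70.49.
Posterior shape = 3.2 + 10 = 13.2.
Posterior shape k = 13.2.

13.2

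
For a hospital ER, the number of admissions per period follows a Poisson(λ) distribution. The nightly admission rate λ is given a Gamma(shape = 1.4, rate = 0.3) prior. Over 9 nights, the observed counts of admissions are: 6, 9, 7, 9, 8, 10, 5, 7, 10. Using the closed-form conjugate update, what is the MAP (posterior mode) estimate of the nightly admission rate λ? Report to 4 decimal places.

7.6774

With a Gamma(shape α, rate β) prior, the Poisson likelihood is conjugate: the posterior is Gamma(α + ΣXᵢ, β + n).
Sum of counts S = 71 over n = 9 nights.
Posterior: Gamma(α+S, β+n) = Gamma(1.4+71, 0.3+9) = Gamma(72.4, 9.3).
Mode of Gamma(α,β) for α≥1 is (α−1)/β = 71.4/9.3 = 7.6774.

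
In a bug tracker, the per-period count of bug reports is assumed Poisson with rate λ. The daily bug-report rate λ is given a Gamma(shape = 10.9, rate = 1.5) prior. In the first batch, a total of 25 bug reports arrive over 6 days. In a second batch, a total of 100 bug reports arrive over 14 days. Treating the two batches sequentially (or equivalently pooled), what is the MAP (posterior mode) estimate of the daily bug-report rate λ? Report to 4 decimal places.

6.2744

With a Gamma(shape α, rate β) prior, the Poisson likelihood is conjugate: the posterior is Gamma(α + ΣXᵢ, β + n).
After batch 1: Gamma(α+S, β+n) = Gamma(10.9+25, 1.5+6) = Gamma(35.9, 7.5).
After batch 2: Gamma(α+S, β+n) = Gamma(35.9+100, 7.5+14) = Gamma(135.9, 21.5).
Mode of Gamma(α,β) for α≥1 is (α−1)/β = 134.9/21.5 = 6.2744.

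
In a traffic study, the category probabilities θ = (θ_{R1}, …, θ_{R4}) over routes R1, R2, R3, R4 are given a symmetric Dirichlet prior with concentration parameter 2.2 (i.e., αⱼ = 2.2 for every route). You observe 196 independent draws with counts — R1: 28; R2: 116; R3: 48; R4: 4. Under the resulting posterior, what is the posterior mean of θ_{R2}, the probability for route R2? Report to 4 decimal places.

0.5771

The Dirichlet prior is conjugate to the Multinomial likelihood: each posterior αⱼ = prior αⱼ + observed count nⱼ.
Posterior concentration: (30.2, 118.2, 50.2, 6.2), total = 204.8.
E[θ_{R2}|data] = α_{R2}/Σα = 118.2/204.8 = 0.5771.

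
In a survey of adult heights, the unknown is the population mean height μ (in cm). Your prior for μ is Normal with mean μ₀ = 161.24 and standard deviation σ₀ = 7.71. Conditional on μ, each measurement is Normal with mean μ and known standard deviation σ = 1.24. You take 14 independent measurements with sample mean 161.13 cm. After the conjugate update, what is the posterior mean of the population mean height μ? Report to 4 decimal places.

For Normal data with known variance σ², a Normal(μ₀, σ₀²) prior on μ is conjugate. Posterior precision = 1/σ₀² + n/σ²; posterior mean is the precision-weighted average of μ₀ and x̄.
n·x̄ = 14·161.13 = 2255.82.
σ₀² = 7.71² = 59.4441, σ² = 1.24² = 1.5376; σ² + n·σ₀² = 1.5376 + 14·59.4441 = 833.755.
Posterior mean = (μ₀/σ₀² + n·x̄/σ²)/(1/σ₀² + n/σ²) = (σ²·μ₀ + σ₀²·n·x̄)/(σ² + n·σ₀²) = (1.5376·161.24 + 59.4441·2255.82)/833.755 = 134343.112286/833.755 = 161.1302.

161.1302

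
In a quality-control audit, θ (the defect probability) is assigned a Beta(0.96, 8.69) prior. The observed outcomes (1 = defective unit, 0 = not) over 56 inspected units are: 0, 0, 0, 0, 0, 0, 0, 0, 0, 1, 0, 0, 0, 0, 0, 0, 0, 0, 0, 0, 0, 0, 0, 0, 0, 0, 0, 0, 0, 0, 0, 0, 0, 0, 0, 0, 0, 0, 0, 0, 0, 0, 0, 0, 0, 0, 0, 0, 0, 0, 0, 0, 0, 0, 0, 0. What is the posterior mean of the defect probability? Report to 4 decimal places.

The Beta prior is conjugate to a Binomial/Bernoulli likelihood; the update adds successes to α and failures to β.
Posterior: Beta(α+k, β+n−k) = Beta(0.96+1, 8.69+55) = Beta(1.96, 63.69).
Posterior mean = α/(α+β) = 1.96/65.65 = 0.0299.

0.0299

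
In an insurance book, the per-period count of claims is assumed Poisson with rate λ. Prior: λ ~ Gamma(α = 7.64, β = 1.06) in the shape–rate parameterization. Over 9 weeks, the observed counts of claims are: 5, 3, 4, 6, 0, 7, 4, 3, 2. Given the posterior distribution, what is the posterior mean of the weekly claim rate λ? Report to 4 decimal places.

4.1392

With a Gamma(shape α, rate β) prior, the Poisson likelihood is conjugate: the posterior is Gamma(α + ΣXᵢ, β + n).
Sum of counts S = 34 over n = 9 weeks.
Posterior: Gamma(α+S, β+n) = Gamma(7.64+34, 1.06+9) = Gamma(41.64, 10.06).
Posterior mean = α/β = 41.64/10.06 = 4.1392.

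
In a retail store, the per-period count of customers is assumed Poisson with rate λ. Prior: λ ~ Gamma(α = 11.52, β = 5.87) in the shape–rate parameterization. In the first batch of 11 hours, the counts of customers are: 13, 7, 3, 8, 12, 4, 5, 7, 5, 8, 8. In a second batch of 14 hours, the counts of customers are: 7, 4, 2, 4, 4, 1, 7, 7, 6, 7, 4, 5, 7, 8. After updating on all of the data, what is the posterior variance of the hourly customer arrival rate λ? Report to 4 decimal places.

With a Gamma(shape α, rate β) prior, the Poisson likelihood is conjugate: the posterior is Gamma(α + ΣXᵢ, β + n).
Batch 1: sum of counts S = 80 over n = 11 hours.
After batch 1: Gamma(α+S, β+n) = Gamma(11.52+80, 5.87+11) = Gamma(91.52, 16.87).
Batch 2: sum of counts S = 73 over n = 14 hours.
After batch 2: Gamma(α+S, β+n) = Gamma(91.52+73, 16.87+14) = Gamma(164.52, 30.87).
Var = α/β² = 164.52/30.87² = 0.1726.

0.1726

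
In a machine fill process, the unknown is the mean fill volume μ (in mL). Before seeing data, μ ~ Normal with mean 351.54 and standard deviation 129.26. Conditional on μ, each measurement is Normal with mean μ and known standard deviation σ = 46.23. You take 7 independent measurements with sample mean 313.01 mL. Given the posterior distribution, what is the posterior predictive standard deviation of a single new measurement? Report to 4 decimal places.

For Normal data with known variance σ², a Normal(μ₀, σ₀²) prior on μ is conjugate. Posterior precision = 1/σ₀² + n/σ²; posterior mean is the precision-weighted average of μ₀ and x̄.
σ₀² = 129.26² = 16708.1476, σ² = 46.23² = 2137.2129; σ² + n·σ₀² = 2137.2129 + 7·16708.1476 = 119094.2461.
Posterior precision = 1/σ₀² + n/σ² = 1/16708.1476 + 7/2137.2129 = (σ² + n·σ₀²)/(σ₀²σ²) = 119094.2461/(16708.1476·2137.2129); posterior variance σₙ² = σ₀²σ²/(σ² + n·σ₀²) = 16708.1476·2137.2129/119094.2461 = 299.837060.
Predictive variance for one new observation = σₙ² + σ² = 16708.1476·2137.2129/119094.2461 + 2137.2129 = σ²·(σ₀² + 119094.2461)/119094.2461 = 2137.2129·135802.3937/119094.2461 = 2437.049960; SD = √(2137.2129·135802.3937/119094.2461) = 49.3665.

49.3665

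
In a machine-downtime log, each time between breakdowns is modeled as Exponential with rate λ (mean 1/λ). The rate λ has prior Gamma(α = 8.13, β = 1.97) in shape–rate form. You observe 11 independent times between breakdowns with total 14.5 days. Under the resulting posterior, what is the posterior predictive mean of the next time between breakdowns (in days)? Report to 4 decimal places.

0.9084

With a Gamma(shape α, rate β) prior on the exponential rate λ, the posterior after n observations with total T = Σxᵢ is Gamma(α+n, β+T).
Posterior: Gamma(8.13+11, 1.97+14.5) = Gamma(19.13, 16.47).
The predictive distribution for the next observation is Lomax; its mean is β/(α−1) = 16.47/18.13 = 0.9084.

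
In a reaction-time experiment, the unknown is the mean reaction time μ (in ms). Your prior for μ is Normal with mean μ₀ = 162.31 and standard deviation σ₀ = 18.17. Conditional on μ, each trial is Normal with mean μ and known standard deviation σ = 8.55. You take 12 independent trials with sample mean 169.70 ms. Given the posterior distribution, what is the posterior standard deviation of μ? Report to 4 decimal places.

2.4457

For Normal data with known variance σ², a Normal(μ₀, σ₀²) prior on μ is conjugate. Posterior precision = 1/σ₀² + n/σ²; posterior mean is the precision-weighted average of μ₀ and x̄.
σ₀² = 18.17² = 330.1489, σ² = 8.55² = 73.1025; σ² + n·σ₀² = 73.1025 + 12·330.1489 = 4034.8893.
Posterior precision = 1/σ₀² + n/σ² = 1/330.1489 + 12/73.1025 = (σ² + n·σ₀²)/(σ₀²σ²) = 4034.8893/(330.1489·73.1025); posterior variance σₙ² = σ₀²σ²/(σ² + n·σ₀²) = 330.1489·73.1025/4034.8893 = 5.981505.
Posterior SD = √σₙ² = √(330.1489·73.1025/4034.8893) = 2.4457.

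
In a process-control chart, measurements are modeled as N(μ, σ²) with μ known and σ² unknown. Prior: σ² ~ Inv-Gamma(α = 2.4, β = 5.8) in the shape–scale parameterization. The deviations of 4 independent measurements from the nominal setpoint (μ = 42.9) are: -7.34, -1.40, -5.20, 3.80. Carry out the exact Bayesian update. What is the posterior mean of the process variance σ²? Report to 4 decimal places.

With known mean μ and an Inverse-Gamma(α, β) prior on σ², the Normal likelihood is conjugate: posterior is Inv-Gamma(α + n/2, β + Σ(xᵢ−μ)²/2).
Σ(xᵢ−μ)² = (-7.34)² + (-1.40)² + (-5.20)² + (3.80)² = 97.3156.
Posterior: Inv-Gamma(2.4 + 4/2, 5.8 + 97.3156/2) = Inv-Gamma(4.40, 54.45780).
E[σ²|data] = β/(α−1) = 54.45780/3.40 = 16.0170.

16.0170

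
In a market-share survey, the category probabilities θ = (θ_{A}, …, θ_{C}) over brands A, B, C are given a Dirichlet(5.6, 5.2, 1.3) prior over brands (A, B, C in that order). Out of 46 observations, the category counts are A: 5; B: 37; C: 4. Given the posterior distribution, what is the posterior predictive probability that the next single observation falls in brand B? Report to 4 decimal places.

The Dirichlet prior is conjugate to the Multinomial likelihood: each posterior αⱼ = prior αⱼ + observed count nⱼ.
Posterior concentration: (10.6, 42.2, 5.3), total = 58.1.
P(next = B | data) = α_{B}/Σα = 0.7263.

0.7263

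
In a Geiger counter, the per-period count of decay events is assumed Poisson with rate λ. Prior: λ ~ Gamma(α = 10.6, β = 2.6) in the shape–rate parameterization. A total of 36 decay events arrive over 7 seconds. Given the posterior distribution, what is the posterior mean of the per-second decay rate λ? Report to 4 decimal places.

With a Gamma(shape α, rate β) prior, the Poisson likelihood is conjugate: the posterior is Gamma(α + ΣXᵢ, β + n).
Posterior: Gamma(α+S, β+n) = Gamma(10.6+36, 2.6+7) = Gamma(46.6, 9.6).
Posterior mean = α/β = 46.6/9.6 = 4.8542.

4.8542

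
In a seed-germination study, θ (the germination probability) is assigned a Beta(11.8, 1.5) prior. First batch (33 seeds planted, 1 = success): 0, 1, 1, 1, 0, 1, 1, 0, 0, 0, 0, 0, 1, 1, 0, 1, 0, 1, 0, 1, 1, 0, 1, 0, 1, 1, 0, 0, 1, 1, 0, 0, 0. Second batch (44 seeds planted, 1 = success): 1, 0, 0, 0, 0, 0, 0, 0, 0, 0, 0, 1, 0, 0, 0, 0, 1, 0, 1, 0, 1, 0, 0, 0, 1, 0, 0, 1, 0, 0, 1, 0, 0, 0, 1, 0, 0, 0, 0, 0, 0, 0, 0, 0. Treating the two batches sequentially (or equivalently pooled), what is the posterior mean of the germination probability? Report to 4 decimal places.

The Beta prior is conjugate to a Binomial/Bernoulli likelihood; the update adds successes to α and failures to β.
After batch 1: Beta(11.8+16, 1.5+17) = Beta(27.8, 18.5).
After batch 2: Beta(27.8+9, 18.5+35) = Beta(36.8, 53.5).
Posterior mean = α/(α+β) = 36.8/90.3 = 0.4075.

0.4075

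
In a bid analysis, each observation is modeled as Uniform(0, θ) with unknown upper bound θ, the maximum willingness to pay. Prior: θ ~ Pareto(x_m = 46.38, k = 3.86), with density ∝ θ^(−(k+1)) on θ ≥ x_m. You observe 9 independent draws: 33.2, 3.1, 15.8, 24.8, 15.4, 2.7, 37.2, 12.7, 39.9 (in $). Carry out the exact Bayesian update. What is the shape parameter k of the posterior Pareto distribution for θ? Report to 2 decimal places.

12.86

A Pareto(scale x_m, shape k) prior on the upper bound θ of Uniform(0, θ) is conjugate: posterior is Pareto(max(x_m, max xᵢ), k + n).
Sample maximum = 39.9; prior scale x_m = 46.38 → posterior scale = max = 46.38.
Posterior shape = 3.86 + 9 = 12.86.
Posterior shape k = 12.86.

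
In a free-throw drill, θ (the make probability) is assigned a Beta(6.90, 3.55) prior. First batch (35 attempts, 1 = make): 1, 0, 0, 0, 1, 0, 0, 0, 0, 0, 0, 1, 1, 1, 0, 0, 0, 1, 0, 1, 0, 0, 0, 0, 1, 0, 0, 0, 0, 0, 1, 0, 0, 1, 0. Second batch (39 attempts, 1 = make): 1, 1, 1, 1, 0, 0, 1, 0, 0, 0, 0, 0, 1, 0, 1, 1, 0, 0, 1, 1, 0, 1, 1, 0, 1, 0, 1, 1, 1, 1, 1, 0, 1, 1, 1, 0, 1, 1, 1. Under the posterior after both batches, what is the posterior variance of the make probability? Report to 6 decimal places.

The Beta prior is conjugate to a Binomial/Bernoulli likelihood; the update adds successes to α and failures to β.
After batch 1: Beta(6.90+10, 3.55+25) = Beta(16.90, 28.55).
After batch 2: Beta(16.90+24, 28.55+15) = Beta(40.90, 43.55).
Var = αβ/((α+β)²(α+β+1)) = 40.90·43.55/(84.45²·85.45) = 0.002923.

0.002923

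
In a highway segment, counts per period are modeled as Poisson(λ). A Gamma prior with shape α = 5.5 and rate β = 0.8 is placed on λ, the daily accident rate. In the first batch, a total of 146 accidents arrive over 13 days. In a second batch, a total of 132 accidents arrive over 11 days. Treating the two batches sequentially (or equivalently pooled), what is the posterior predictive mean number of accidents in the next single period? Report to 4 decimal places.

11.4315

With a Gamma(shape α, rate β) prior, the Poisson likelihood is conjugate: the posterior is Gamma(α + ΣXᵢ, β + n).
After batch 1: Gamma(α+S, β+n) = Gamma(5.5+146, 0.8+13) = Gamma(151.5, 13.8).
After batch 2: Gamma(α+S, β+n) = Gamma(151.5+132, 13.8+11) = Gamma(283.5, 24.8).
The predictive distribution for one future period is NegBinom with mean α/β = 11.4315.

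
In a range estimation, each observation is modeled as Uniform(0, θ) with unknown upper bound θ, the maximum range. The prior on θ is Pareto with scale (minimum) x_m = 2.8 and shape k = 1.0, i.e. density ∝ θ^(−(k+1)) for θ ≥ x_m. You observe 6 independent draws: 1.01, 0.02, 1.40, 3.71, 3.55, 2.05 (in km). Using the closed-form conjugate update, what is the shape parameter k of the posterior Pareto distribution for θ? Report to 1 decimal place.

7.0

A Pareto(scale x_m, shape k) prior on the upper bound θ of Uniform(0, θ) is conjugate: posterior is Pareto(max(x_m, max xᵢ), k + n).
Sample maximum = 3.71; prior scale x_m = 2.8 → posterior scale = max = 3.71.
Posterior shape = 1.0 + 6 = 7.0.
Posterior shape k = 7.0.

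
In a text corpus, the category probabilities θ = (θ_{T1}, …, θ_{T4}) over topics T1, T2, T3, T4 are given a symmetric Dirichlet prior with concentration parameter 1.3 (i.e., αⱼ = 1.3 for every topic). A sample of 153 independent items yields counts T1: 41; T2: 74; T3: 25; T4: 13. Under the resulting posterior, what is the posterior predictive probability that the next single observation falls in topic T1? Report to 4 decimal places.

0.2674

The Dirichlet prior is conjugate to the Multinomial likelihood: each posterior αⱼ = prior αⱼ + observed count nⱼ.
Posterior concentration: (42.3, 75.3, 26.3, 14.3), total = 158.2.
P(next = T1 | data) = α_{T1}/Σα = 0.2674.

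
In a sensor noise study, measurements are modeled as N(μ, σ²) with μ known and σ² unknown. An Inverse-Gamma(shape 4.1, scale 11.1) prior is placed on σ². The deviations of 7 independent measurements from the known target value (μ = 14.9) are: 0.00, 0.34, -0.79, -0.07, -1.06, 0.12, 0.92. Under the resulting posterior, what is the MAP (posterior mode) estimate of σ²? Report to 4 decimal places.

With known mean μ and an Inverse-Gamma(α, β) prior on σ², the Normal likelihood is conjugate: posterior is Inv-Gamma(α + n/2, β + Σ(xᵢ−μ)²/2).
Σ(xᵢ−μ)² = (0.00)² + (0.34)² + (-0.79)² + (-0.07)² + (-1.06)² + (0.12)² + (0.92)² = 2.7290.
Posterior: Inv-Gamma(4.1 + 7/2, 11.1 + 2.7290/2) = Inv-Gamma(7.60, 12.46450).
Mode = β/(α+1) = 12.46450/8.60 = 1.4494.

1.4494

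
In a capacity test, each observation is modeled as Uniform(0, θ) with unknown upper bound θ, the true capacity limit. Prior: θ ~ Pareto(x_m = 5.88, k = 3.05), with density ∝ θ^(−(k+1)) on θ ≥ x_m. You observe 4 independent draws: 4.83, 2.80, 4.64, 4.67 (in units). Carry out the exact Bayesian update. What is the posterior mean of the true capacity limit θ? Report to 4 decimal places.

A Pareto(scale x_m, shape k) prior on the upper bound θ of Uniform(0, θ) is conjugate: posterior is Pareto(max(x_m, max xᵢ), k + n).
Sample maximum = 4.83; prior scale x_m = 5.88 → posterior scale = max = 5.88.
Posterior shape = 3.05 + 4 = 7.05.
E[θ|data] = k·x_m/(k−1) = 7.05·5.88/6.05 = 6.8519.

6.8519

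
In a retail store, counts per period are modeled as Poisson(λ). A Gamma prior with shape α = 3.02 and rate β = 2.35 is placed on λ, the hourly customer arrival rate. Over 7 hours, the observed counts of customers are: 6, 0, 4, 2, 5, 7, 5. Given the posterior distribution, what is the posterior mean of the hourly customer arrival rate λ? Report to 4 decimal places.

With a Gamma(shape α, rate β) prior, the Poisson likelihood is conjugate: the posterior is Gamma(α + ΣXᵢ, β + n).
Sum of counts S = 29 over n = 7 hours.
Posterior: Gamma(α+S, β+n) = Gamma(3.02+29, 2.35+7) = Gamma(32.02, 9.35).
Posterior mean = α/β = 32.02/9.35 = 3.4246.

3.4246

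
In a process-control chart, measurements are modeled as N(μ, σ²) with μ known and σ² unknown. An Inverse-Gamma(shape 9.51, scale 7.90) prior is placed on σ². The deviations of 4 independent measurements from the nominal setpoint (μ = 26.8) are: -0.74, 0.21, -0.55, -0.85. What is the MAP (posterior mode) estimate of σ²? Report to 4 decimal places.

With known mean μ and an Inverse-Gamma(α, β) prior on σ², the Normal likelihood is conjugate: posterior is Inv-Gamma(α + n/2, β + Σ(xᵢ−μ)²/2).
Σ(xᵢ−μ)² = (-0.74)² + (0.21)² + (-0.55)² + (-0.85)² = 1.6167.
Posterior: Inv-Gamma(9.51 + 4/2, 7.90 + 1.6167/2) = Inv-Gamma(11.51, 8.70835).
Mode = β/(α+1) = 8.70835/12.51 = 0.6961.

0.6961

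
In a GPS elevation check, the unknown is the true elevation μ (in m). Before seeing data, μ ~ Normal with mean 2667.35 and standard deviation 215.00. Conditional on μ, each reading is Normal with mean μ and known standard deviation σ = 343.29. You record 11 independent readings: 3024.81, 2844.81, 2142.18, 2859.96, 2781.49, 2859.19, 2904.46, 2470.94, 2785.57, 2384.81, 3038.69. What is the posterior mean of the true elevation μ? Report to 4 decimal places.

2723.1501

For Normal data with known variance σ², a Normal(μ₀, σ₀²) prior on μ is conjugate. Posterior precision = 1/σ₀² + n/σ²; posterior mean is the precision-weighted average of μ₀ and x̄.
Σxᵢ = 3024.81 + 2844.81 + 2142.18 + 2859.96 + 2781.49 + 2859.19 + 2904.46 + 2470.94 + 2785.57 + 2384.81 + 3038.69 = 30096.91, so n·x̄ = 30096.91.
σ₀² = 215.00² = 46225, σ² = 343.29² = 117848.0241; σ² + n·σ₀² = 117848.0241 + 11·46225 = 626323.0241.
Posterior mean = (μ₀/σ₀² + n·x̄/σ²)/(1/σ₀² + n/σ²) = (σ²·μ₀ + σ₀²·n·x̄)/(σ² + n·σ₀²) = (117848.0241·2667.35 + 46225·30096.91)/626323.0241 = 1705571591.833135/626323.0241 = 2723.1501.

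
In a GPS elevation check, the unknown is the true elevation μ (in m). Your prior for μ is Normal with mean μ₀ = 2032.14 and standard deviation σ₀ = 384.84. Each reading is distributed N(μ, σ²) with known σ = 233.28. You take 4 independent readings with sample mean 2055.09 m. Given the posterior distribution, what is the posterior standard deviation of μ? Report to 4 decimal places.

111.6256

For Normal data with known variance σ², a Normal(μ₀, σ₀²) prior on μ is conjugate. Posterior precision = 1/σ₀² + n/σ²; posterior mean is the precision-weighted average of μ₀ and x̄.
σ₀² = 384.84² = 148101.8256, σ² = 233.28² = 54419.5584; σ² + n·σ₀² = 54419.5584 + 4·148101.8256 = 646826.8608.
Posterior precision = 1/σ₀² + n/σ² = 1/148101.8256 + 4/54419.5584 = (σ² + n·σ₀²)/(σ₀²σ²) = 646826.8608/(148101.8256·54419.5584); posterior variance σₙ² = σ₀²σ²/(σ² + n·σ₀²) = 148101.8256·54419.5584/646826.8608 = 12460.267864.
Posterior SD = √σₙ² = √(148101.8256·54419.5584/646826.8608) = 111.6256.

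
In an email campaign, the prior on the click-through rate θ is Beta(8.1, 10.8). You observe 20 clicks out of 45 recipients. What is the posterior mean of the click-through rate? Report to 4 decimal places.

The Beta prior is conjugate to a Binomial/Bernoulli likelihood; the update adds successes to α and failures to β.
Posterior: Beta(α+k, β+n−k) = Beta(8.1+20, 10.8+25) = Beta(28.1, 35.8).
Posterior mean = α/(α+β) = 28.1/63.9 = 0.4397.

0.4397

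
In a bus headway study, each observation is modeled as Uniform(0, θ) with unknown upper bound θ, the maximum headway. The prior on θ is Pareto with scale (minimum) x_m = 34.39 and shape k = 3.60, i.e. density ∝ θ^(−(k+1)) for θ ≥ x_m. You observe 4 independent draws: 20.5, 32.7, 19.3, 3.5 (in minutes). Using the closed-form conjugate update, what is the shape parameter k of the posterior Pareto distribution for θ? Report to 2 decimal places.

A Pareto(scale x_m, shape k) prior on the upper bound θ of Uniform(0, θ) is conjugate: posterior is Pareto(max(x_m, max xᵢ), k + n).
Sample maximum = 32.7; prior scale x_m = 34.39 → posterior scale = max = 34.39.
Posterior shape = 3.60 + 4 = 7.60.
Posterior shape k = 7.60.

7.60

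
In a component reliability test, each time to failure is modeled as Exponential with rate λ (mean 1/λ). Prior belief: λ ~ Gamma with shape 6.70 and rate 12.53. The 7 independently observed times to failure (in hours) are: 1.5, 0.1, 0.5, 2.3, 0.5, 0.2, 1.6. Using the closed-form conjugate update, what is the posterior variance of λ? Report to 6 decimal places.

0.037048

With a Gamma(shape α, rate β) prior on the exponential rate λ, the posterior after n observations with total T = Σxᵢ is Gamma(α+n, β+T).
Sum of observations T = 6.7 hours; n = 7.
Posterior: Gamma(6.70+7, 12.53+6.7) = Gamma(13.70, 19.23).
Var = α/β² = 0.037048.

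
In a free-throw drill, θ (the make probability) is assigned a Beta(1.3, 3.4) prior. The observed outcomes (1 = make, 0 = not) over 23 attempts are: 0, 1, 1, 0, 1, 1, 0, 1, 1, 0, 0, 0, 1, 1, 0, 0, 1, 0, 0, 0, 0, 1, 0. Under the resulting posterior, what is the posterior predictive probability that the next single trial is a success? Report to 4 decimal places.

0.4079

The Beta prior is conjugate to a Binomial/Bernoulli likelihood; the update adds successes to α and failures to β.
Posterior: Beta(α+k, β+n−k) = Beta(1.3+10, 3.4+13) = Beta(11.3, 16.4).
For a single future Bernoulli trial, P(success | data) = α/(α+β) = 0.4079.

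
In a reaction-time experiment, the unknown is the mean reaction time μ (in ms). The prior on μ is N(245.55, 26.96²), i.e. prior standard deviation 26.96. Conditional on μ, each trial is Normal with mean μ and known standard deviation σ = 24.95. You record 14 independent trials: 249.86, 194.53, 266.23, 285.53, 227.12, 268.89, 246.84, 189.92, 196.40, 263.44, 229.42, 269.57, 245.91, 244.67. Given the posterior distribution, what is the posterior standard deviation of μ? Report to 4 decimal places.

6.4731

For Normal data with known variance σ², a Normal(μ₀, σ₀²) prior on μ is conjugate. Posterior precision = 1/σ₀² + n/σ²; posterior mean is the precision-weighted average of μ₀ and x̄.
σ₀² = 26.96² = 726.8416, σ² = 24.95² = 622.5025; σ² + n·σ₀² = 622.5025 + 14·726.8416 = 10798.2849.
Posterior precision = 1/σ₀² + n/σ² = 1/726.8416 + 14/622.5025 = (σ² + n·σ₀²)/(σ₀²σ²) = 10798.2849/(726.8416·622.5025); posterior variance σₙ² = σ₀²σ²/(σ² + n·σ₀²) = 726.8416·622.5025/10798.2849 = 41.901165.
Posterior SD = √σₙ² = √(726.8416·622.5025/10798.2849) = 6.4731.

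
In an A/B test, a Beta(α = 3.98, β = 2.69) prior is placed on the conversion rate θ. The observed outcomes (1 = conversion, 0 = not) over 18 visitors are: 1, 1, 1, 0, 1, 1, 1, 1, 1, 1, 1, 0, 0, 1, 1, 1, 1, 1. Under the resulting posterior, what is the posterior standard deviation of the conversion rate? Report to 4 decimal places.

The Beta prior is conjugate to a Binomial/Bernoulli likelihood; the update adds successes to α and failures to β.
Posterior: Beta(α+k, β+n−k) = Beta(3.98+15, 2.69+3) = Beta(18.98, 5.69).
Var = αβ/((α+β)²(α+β+1)) = 18.98·5.69/(24.67²·25.67) = 0.00691265; SD = √0.00691265 = 0.0831.

0.0831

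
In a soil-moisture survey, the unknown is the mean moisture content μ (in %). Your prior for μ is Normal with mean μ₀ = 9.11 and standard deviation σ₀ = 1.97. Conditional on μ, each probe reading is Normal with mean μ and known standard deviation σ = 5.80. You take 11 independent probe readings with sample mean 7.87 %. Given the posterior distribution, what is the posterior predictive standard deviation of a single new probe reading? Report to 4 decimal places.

5.9456

For Normal data with known variance σ², a Normal(μ₀, σ₀²) prior on μ is conjugate. Posterior precision = 1/σ₀² + n/σ²; posterior mean is the precision-weighted average of μ₀ and x̄.
σ₀² = 1.97² = 3.8809, σ² = 5.80² = 33.64; σ² + n·σ₀² = 33.64 + 11·3.8809 = 76.3299.
Posterior precision = 1/σ₀² + n/σ² = 1/3.8809 + 11/33.64 = (σ² + n·σ₀²)/(σ₀²σ²) = 76.3299/(3.8809·33.64); posterior variance σₙ² = σ₀²σ²/(σ² + n·σ₀²) = 3.8809·33.64/76.3299 = 1.710384.
Predictive variance for one new observation = σₙ² + σ² = 3.8809·33.64/76.3299 + 33.64 = σ²·(σ₀² + 76.3299)/76.3299 = 33.64·80.2108/76.3299 = 35.350384; SD = √(33.64·80.2108/76.3299) = 5.9456.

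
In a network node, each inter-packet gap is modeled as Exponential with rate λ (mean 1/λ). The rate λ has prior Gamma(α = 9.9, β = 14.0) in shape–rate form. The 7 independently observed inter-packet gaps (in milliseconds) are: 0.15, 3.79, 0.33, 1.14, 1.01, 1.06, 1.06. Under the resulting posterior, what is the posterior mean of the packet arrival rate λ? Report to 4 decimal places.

0.7498

With a Gamma(shape α, rate β) prior on the exponential rate λ, the posterior after n observations with total T = Σxᵢ is Gamma(α+n, β+T).
Sum of observations T = 8.54 milliseconds; n = 7.
Posterior: Gamma(9.9+7, 14.0+8.54) = Gamma(16.9, 22.54).
Posterior mean of λ = α/β = 16.9/22.54 = 0.7498.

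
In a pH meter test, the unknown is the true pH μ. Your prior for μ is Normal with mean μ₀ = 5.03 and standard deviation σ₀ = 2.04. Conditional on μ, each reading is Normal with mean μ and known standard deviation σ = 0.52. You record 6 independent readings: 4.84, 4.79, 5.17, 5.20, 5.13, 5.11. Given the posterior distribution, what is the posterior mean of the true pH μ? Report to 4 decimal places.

For Normal data with known variance σ², a Normal(μ₀, σ₀²) prior on μ is conjugate. Posterior precision = 1/σ₀² + n/σ²; posterior mean is the precision-weighted average of μ₀ and x̄.
Σxᵢ = 4.84 + 4.79 + 5.17 + 5.20 + 5.13 + 5.11 = 30.24, so n·x̄ = 30.24.
σ₀² = 2.04² = 4.1616, σ² = 0.52² = 0.2704; σ² + n·σ₀² = 0.2704 + 6·4.1616 = 25.24.
Posterior mean = (μ₀/σ₀² + n·x̄/σ²)/(1/σ₀² + n/σ²) = (σ²·μ₀ + σ₀²·n·x̄)/(σ² + n·σ₀²) = (0.2704·5.03 + 4.1616·30.24)/25.24 = 127.206896/25.24 = 5.0399.

5.0399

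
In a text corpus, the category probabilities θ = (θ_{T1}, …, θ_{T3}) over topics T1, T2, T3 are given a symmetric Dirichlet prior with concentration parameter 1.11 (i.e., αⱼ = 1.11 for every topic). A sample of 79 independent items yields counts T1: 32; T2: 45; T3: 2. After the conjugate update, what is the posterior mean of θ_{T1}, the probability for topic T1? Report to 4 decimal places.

The Dirichlet prior is conjugate to the Multinomial likelihood: each posterior αⱼ = prior αⱼ + observed count nⱼ.
Posterior concentration: (33.11, 46.11, 3.11), total = 82.33.
E[θ_{T1}|data] = α_{T1}/Σα = 33.11/82.33 = 0.4022.

0.4022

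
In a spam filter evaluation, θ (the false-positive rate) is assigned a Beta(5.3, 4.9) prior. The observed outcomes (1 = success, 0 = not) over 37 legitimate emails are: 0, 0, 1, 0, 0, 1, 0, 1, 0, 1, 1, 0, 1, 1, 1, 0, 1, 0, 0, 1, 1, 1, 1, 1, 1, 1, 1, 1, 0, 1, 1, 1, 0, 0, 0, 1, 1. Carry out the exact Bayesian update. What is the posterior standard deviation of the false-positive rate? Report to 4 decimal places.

The Beta prior is conjugate to a Binomial/Bernoulli likelihood; the update adds successes to α and failures to β.
Posterior: Beta(α+k, β+n−k) = Beta(5.3+23, 4.9+14) = Beta(28.3, 18.9).
Var = αβ/((α+β)²(α+β+1)) = 28.3·18.9/(47.2²·48.2) = 0.00498101; SD = √0.00498101 = 0.0706.

0.0706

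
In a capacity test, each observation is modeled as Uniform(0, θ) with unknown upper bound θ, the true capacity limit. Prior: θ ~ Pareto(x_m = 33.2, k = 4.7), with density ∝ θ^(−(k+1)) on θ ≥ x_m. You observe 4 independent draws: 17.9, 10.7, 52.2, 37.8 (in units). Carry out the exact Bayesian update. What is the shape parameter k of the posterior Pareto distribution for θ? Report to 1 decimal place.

A Pareto(scale x_m, shape k) prior on the upper bound θ of Uniform(0, θ) is conjugate: posterior is Pareto(max(x_m, max xᵢ), k + n).
Sample maximum = 52.2; prior scale x_m = 33.2 → posterior scale = max = 52.2.
Posterior shape = 4.7 + 4 = 8.7.
Posterior shape k = 8.7.

8.7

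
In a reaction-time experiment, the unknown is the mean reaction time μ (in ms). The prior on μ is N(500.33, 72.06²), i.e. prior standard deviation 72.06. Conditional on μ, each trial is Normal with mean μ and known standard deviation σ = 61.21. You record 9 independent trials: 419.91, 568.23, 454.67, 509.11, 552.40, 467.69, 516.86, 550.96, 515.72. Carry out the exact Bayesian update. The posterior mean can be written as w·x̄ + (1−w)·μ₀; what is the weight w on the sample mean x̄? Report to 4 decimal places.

For Normal data with known variance σ², a Normal(μ₀, σ₀²) prior on μ is conjugate. Posterior precision = 1/σ₀² + n/σ²; posterior mean is the precision-weighted average of μ₀ and x̄.
σ₀² = 72.06² = 5192.6436, σ² = 61.21² = 3746.6641. Prior precision 1/σ₀² = 1/5192.6436; data precision n/σ² = 9/3746.6641.
w = (n/σ²)/(1/σ₀² + n/σ²) = n·σ₀²/(σ² + n·σ₀²) = 9·5192.6436/(3746.6641 + 9·5192.6436) = 46733.7924/50480.4565 = 0.9258.

0.9258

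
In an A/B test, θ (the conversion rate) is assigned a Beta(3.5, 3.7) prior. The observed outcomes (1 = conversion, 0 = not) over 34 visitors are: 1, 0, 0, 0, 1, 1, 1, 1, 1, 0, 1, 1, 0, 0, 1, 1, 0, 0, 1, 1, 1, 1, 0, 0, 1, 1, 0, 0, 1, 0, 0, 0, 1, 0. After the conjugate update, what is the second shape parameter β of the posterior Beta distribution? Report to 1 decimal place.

The Beta prior is conjugate to a Binomial/Bernoulli likelihood; the update adds successes to α and failures to β.
Posterior: Beta(α+k, β+n−k) = Beta(3.5+18, 3.7+16) = Beta(21.5, 19.7).
Posterior β = 19.7.

19.7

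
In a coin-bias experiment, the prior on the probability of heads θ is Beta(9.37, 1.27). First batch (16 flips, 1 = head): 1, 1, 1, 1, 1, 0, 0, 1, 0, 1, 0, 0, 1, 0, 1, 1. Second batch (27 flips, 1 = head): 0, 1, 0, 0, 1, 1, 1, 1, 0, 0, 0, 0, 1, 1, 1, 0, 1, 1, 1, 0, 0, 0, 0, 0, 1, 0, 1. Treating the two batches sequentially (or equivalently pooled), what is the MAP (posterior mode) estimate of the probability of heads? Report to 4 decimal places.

0.6075

The Beta prior is conjugate to a Binomial/Bernoulli likelihood; the update adds successes to α and failures to β.
After batch 1: Beta(9.37+10, 1.27+6) = Beta(19.37, 7.27).
After batch 2: Beta(19.37+13, 7.27+14) = Beta(32.37, 21.27).
Mode of Beta(a,b) for a,b>1 is (a−1)/(a+b−2) = 31.37/51.64 = 0.6075.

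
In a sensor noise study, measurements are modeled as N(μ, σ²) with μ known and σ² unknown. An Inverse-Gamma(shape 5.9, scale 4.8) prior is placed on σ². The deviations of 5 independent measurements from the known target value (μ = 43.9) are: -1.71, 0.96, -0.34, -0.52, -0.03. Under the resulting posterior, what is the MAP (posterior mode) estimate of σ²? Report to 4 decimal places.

0.7358

With known mean μ and an Inverse-Gamma(α, β) prior on σ², the Normal likelihood is conjugate: posterior is Inv-Gamma(α + n/2, β + Σ(xᵢ−μ)²/2).
Σ(xᵢ−μ)² = (-1.71)² + (0.96)² + (-0.34)² + (-0.52)² + (-0.03)² = 4.2326.
Posterior: Inv-Gamma(5.9 + 5/2, 4.8 + 4.2326/2) = Inv-Gamma(8.40, 6.91630).
Mode = β/(α+1) = 6.91630/9.40 = 0.7358.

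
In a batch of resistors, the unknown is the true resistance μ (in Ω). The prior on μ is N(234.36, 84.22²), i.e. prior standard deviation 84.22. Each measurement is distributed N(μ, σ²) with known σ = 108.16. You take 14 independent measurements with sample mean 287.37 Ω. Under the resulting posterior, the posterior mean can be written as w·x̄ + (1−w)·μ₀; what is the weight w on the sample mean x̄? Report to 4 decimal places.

For Normal data with known variance σ², a Normal(μ₀, σ₀²) prior on μ is conjugate. Posterior precision = 1/σ₀² + n/σ²; posterior mean is the precision-weighted average of μ₀ and x̄.
σ₀² = 84.22² = 7093.0084, σ² = 108.16² = 11698.5856. Prior precision 1/σ₀² = 1/7093.0084; data precision n/σ² = 14/11698.5856.
w = (n/σ²)/(1/σ₀² + n/σ²) = n·σ₀²/(σ² + n·σ₀²) = 14·7093.0084/(11698.5856 + 14·7093.0084) = 99302.1176/111000.7032 = 0.8946.

0.8946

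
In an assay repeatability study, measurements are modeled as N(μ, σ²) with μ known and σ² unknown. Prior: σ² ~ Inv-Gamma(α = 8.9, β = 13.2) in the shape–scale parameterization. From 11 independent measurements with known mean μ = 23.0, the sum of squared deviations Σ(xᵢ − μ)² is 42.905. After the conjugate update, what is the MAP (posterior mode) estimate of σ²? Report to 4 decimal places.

With known mean μ and an Inverse-Gamma(α, β) prior on σ², the Normal likelihood is conjugate: posterior is Inv-Gamma(α + n/2, β + Σ(xᵢ−μ)²/2).
Posterior: Inv-Gamma(8.9 + 11/2, 13.2 + 42.905/2) = Inv-Gamma(14.40, 34.6525).
Mode = β/(α+1) = 34.6525/15.40 = 2.2502.

2.2502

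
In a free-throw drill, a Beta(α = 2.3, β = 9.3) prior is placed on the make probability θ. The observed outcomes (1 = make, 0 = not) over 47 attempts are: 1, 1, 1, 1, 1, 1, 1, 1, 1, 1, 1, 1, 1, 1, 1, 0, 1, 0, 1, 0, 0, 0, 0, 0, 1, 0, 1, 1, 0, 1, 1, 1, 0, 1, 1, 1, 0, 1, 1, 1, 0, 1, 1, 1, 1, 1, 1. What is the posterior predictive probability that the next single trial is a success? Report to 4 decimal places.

The Beta prior is conjugate to a Binomial/Bernoulli likelihood; the update adds successes to α and failures to β.
Posterior: Beta(α+k, β+n−k) = Beta(2.3+35, 9.3+12) = Beta(37.3, 21.3).
For a single future Bernoulli trial, P(success | data) = α/(α+β) = 0.6365.

0.6365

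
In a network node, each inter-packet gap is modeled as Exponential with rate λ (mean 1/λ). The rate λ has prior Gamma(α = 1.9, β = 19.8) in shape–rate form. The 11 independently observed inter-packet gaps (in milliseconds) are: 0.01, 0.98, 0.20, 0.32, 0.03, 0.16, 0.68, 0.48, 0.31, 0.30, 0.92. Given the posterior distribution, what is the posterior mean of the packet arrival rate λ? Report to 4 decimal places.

With a Gamma(shape α, rate β) prior on the exponential rate λ, the posterior after n observations with total T = Σxᵢ is Gamma(α+n, β+T).
Sum of observations T = 4.39 milliseconds; n = 11.
Posterior: Gamma(1.9+11, 19.8+4.39) = Gamma(12.9, 24.19).
Posterior mean of λ = α/β = 12.9/24.19 = 0.5333.

0.5333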